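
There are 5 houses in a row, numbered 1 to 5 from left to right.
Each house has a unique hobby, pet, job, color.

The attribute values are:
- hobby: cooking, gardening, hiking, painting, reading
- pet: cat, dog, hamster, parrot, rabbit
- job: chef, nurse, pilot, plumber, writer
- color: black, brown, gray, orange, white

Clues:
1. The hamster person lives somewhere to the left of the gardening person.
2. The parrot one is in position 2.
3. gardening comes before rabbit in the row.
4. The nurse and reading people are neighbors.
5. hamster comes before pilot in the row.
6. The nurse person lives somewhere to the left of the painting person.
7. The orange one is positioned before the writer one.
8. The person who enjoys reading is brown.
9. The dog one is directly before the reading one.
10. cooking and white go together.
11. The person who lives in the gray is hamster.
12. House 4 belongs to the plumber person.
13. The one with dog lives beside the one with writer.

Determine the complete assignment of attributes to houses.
Solution:

House | Hobby | Pet | Job | Color
---------------------------------
  1   | hiking | dog | nurse | orange
  2   | reading | parrot | writer | brown
  3   | painting | hamster | chef | gray
  4   | gardening | cat | plumber | black
  5   | cooking | rabbit | pilot | white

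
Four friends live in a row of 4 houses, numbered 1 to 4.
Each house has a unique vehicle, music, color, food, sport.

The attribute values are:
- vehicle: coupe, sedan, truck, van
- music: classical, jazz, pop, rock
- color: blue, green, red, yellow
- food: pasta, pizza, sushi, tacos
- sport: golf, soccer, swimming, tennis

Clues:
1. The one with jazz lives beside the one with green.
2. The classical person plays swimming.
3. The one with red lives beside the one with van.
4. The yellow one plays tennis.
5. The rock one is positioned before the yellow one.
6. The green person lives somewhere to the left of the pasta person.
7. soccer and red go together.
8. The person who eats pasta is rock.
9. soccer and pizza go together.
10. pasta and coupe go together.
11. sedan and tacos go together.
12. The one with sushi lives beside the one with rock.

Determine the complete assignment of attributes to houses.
Solution:

House | Vehicle | Music | Color | Food | Sport
----------------------------------------------
  1   | truck | jazz | red | pizza | soccer
  2   | van | classical | green | sushi | swimming
  3   | coupe | rock | blue | pasta | golf
  4   | sedan | pop | yellow | tacos | tennis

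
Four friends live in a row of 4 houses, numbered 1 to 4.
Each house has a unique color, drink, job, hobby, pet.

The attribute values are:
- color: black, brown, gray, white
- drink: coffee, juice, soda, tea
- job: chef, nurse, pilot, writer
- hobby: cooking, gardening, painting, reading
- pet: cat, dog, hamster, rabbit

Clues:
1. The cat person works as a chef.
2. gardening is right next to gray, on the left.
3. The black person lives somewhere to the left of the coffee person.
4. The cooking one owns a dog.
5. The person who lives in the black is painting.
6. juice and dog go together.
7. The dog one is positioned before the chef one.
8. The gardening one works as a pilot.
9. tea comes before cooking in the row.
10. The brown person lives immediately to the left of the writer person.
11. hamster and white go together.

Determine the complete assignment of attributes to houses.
Solution:

House | Color | Drink | Job | Hobby | Pet
-----------------------------------------
  1   | brown | tea | pilot | gardening | rabbit
  2   | gray | juice | writer | cooking | dog
  3   | black | soda | chef | painting | cat
  4   | white | coffee | nurse | reading | hamster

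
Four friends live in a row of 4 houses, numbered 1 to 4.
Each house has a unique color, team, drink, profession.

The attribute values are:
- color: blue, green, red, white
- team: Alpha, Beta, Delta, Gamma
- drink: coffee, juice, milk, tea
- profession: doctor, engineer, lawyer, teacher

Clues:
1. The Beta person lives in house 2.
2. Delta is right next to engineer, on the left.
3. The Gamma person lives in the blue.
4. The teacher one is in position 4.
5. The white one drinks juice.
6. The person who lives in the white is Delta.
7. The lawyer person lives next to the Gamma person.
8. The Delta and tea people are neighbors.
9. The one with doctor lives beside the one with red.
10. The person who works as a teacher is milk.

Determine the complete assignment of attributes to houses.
Solution:

House | Color | Team | Drink | Profession
-----------------------------------------
  1   | white | Delta | juice | doctor
  2   | red | Beta | tea | engineer
  3   | green | Alpha | coffee | lawyer
  4   | blue | Gamma | milk | teacher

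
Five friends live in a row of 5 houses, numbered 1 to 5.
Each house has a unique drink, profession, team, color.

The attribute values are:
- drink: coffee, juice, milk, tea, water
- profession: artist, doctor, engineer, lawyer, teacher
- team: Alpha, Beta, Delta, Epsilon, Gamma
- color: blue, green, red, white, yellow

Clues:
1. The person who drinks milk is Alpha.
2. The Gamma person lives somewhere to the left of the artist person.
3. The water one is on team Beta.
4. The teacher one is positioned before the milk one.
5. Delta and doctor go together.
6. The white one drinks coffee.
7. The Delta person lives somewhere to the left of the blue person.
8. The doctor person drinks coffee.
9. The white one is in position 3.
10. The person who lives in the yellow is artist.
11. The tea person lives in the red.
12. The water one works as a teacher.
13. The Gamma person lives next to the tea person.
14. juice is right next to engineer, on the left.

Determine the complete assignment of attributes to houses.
Solution:

House | Drink | Profession | Team | Color
-----------------------------------------
  1   | juice | lawyer | Gamma | green
  2   | tea | engineer | Epsilon | red
  3   | coffee | doctor | Delta | white
  4   | water | teacher | Beta | blue
  5   | milk | artist | Alpha | yellow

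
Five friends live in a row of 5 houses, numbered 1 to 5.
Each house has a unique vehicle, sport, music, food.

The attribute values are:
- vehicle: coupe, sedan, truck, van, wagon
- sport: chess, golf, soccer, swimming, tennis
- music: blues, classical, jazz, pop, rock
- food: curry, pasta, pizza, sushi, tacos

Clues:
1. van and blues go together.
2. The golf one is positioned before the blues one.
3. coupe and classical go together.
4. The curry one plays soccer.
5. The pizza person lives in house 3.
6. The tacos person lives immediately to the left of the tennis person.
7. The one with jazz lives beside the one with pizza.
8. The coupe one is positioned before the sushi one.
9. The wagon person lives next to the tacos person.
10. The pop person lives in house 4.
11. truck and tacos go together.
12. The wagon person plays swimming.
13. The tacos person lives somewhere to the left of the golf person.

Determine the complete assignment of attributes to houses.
Solution:

House | Vehicle | Sport | Music | Food
--------------------------------------
  1   | wagon | swimming | rock | pasta
  2   | truck | chess | jazz | tacos
  3   | coupe | tennis | classical | pizza
  4   | sedan | golf | pop | sushi
  5   | van | soccer | blues | curry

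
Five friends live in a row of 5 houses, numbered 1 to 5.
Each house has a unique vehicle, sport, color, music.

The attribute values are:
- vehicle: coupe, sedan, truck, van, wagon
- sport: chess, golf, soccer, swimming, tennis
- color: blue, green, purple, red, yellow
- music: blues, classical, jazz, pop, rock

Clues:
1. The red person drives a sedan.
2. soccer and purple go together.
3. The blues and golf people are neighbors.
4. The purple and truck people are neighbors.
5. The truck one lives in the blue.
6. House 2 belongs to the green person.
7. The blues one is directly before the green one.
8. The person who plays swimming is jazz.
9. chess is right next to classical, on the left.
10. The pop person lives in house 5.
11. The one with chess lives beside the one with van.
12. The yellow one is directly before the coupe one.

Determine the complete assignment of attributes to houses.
Solution:

House | Vehicle | Sport | Color | Music
---------------------------------------
  1   | sedan | chess | red | blues
  2   | van | golf | green | classical
  3   | wagon | swimming | yellow | jazz
  4   | coupe | soccer | purple | rock
  5   | truck | tennis | blue | pop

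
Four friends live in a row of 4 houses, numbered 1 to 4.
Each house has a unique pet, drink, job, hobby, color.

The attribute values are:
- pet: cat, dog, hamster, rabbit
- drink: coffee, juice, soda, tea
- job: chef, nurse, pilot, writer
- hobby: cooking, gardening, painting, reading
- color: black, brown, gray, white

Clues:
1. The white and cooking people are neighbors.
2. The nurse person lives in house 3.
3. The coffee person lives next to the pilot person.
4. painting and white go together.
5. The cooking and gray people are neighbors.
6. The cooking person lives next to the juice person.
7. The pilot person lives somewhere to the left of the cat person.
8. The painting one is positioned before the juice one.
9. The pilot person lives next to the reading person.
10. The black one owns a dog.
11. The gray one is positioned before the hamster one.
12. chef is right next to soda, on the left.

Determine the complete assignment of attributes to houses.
Solution:

House | Pet | Drink | Job | Hobby | Color
-----------------------------------------
  1   | rabbit | coffee | chef | painting | white
  2   | dog | soda | pilot | cooking | black
  3   | cat | juice | nurse | reading | gray
  4   | hamster | tea | writer | gardening | brown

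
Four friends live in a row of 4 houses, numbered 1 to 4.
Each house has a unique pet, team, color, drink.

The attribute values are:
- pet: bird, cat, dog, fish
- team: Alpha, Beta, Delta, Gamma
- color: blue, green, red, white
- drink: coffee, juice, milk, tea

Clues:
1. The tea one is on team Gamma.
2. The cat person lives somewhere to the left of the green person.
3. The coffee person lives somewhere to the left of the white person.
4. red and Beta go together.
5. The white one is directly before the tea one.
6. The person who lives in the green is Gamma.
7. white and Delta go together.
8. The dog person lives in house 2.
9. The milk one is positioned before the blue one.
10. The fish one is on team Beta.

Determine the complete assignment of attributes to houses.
Solution:

House | Pet | Team | Color | Drink
----------------------------------
  1   | fish | Beta | red | milk
  2   | dog | Alpha | blue | coffee
  3   | cat | Delta | white | juice
  4   | bird | Gamma | green | tea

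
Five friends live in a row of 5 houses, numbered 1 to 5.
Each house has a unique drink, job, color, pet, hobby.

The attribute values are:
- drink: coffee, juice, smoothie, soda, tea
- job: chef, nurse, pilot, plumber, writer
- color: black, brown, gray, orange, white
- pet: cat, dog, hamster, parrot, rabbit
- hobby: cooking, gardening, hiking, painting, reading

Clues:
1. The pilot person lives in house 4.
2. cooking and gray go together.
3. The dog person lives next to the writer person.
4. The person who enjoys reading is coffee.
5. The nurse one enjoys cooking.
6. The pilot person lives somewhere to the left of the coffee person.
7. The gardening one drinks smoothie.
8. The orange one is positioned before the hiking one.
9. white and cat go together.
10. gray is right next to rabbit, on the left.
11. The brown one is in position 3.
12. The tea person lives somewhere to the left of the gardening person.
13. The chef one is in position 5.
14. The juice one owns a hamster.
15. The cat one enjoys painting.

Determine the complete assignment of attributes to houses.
Solution:

House | Drink | Job | Color | Pet | Hobby
-----------------------------------------
  1   | tea | nurse | gray | dog | cooking
  2   | smoothie | writer | orange | rabbit | gardening
  3   | juice | plumber | brown | hamster | hiking
  4   | soda | pilot | white | cat | painting
  5   | coffee | chef | black | parrot | reading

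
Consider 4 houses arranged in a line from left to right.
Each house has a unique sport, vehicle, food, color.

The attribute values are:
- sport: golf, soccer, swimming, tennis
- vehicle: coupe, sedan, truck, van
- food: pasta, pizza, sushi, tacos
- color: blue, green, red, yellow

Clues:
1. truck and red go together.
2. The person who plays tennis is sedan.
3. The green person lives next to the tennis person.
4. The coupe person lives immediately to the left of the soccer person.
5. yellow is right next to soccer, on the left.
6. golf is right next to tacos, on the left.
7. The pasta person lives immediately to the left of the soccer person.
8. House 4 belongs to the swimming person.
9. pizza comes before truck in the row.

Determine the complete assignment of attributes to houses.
Solution:

House | Sport | Vehicle | Food | Color
--------------------------------------
  1   | golf | coupe | pasta | yellow
  2   | soccer | van | tacos | green
  3   | tennis | sedan | pizza | blue
  4   | swimming | truck | sushi | red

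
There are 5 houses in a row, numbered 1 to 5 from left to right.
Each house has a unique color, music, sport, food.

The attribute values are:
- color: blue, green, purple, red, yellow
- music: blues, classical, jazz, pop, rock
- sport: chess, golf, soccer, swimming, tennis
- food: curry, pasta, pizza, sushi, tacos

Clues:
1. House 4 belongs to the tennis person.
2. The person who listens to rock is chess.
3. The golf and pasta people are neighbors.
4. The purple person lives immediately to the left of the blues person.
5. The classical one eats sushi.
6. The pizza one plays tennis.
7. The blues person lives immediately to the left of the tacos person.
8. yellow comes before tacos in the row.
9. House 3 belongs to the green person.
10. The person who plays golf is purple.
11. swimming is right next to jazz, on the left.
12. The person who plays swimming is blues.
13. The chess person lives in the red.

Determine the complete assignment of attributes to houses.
Solution:

House | Color | Music | Sport | Food
------------------------------------
  1   | purple | classical | golf | sushi
  2   | yellow | blues | swimming | pasta
  3   | green | jazz | soccer | tacos
  4   | blue | pop | tennis | pizza
  5   | red | rock | chess | curry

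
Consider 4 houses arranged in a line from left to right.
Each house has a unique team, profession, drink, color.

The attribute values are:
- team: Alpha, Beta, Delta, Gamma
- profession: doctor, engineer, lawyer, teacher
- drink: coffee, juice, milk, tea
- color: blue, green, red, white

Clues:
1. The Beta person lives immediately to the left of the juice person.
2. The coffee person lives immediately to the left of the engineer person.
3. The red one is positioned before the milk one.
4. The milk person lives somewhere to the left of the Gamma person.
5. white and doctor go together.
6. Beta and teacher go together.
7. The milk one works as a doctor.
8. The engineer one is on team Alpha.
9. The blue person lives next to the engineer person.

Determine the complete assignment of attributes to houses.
Solution:

House | Team | Profession | Drink | Color
-----------------------------------------
  1   | Beta | teacher | coffee | blue
  2   | Alpha | engineer | juice | red
  3   | Delta | doctor | milk | white
  4   | Gamma | lawyer | tea | green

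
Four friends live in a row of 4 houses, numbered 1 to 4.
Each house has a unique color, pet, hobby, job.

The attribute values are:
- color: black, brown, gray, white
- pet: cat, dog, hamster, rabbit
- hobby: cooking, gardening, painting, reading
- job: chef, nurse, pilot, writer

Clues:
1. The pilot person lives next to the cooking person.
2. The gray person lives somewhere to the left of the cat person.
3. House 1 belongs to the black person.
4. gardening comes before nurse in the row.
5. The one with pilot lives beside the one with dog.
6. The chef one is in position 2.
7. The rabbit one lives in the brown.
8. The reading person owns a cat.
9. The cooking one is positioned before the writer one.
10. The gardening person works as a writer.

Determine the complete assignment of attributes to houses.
Solution:

House | Color | Pet | Hobby | Job
---------------------------------
  1   | black | hamster | painting | pilot
  2   | gray | dog | cooking | chef
  3   | brown | rabbit | gardening | writer
  4   | white | cat | reading | nurse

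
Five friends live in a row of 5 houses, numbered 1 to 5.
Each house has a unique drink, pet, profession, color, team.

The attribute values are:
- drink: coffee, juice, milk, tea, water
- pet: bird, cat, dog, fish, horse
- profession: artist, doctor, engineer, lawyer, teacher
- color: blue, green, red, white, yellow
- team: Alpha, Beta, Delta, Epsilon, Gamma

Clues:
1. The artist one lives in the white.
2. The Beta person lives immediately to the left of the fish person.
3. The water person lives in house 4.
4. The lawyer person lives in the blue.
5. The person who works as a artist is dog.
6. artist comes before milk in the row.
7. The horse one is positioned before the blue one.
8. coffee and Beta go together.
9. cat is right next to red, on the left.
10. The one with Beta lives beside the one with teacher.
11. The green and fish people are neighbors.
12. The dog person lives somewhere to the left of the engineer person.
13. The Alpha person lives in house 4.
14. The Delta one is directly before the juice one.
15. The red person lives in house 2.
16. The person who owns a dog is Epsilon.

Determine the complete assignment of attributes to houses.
Solution:

House | Drink | Pet | Profession | Color | Team
-----------------------------------------------
  1   | coffee | cat | doctor | green | Beta
  2   | tea | fish | teacher | red | Delta
  3   | juice | dog | artist | white | Epsilon
  4   | water | horse | engineer | yellow | Alpha
  5   | milk | bird | lawyer | blue | Gamma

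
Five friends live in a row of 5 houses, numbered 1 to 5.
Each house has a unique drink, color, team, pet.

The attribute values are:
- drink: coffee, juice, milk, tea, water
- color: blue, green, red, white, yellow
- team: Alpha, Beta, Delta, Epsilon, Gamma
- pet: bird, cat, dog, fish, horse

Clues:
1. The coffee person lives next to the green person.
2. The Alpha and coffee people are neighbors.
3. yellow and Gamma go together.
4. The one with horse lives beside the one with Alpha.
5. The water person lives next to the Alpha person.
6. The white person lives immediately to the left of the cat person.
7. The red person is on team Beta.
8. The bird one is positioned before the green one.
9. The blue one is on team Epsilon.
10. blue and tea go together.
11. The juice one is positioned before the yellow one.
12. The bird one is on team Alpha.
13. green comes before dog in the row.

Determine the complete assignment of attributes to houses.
Solution:

House | Drink | Color | Team | Pet
----------------------------------
  1   | water | red | Beta | horse
  2   | juice | white | Alpha | bird
  3   | coffee | yellow | Gamma | cat
  4   | milk | green | Delta | fish
  5   | tea | blue | Epsilon | dog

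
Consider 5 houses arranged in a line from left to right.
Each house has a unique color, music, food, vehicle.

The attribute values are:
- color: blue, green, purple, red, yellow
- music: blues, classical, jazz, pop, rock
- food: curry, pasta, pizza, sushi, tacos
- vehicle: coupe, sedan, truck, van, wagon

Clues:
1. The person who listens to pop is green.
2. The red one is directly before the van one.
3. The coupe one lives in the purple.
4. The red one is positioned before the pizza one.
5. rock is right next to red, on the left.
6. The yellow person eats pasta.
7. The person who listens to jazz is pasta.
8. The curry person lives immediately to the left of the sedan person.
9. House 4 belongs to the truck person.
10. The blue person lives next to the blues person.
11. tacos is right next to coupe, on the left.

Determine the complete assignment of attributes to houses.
Solution:

House | Color | Music | Food | Vehicle
--------------------------------------
  1   | blue | rock | curry | wagon
  2   | red | blues | sushi | sedan
  3   | yellow | jazz | pasta | van
  4   | green | pop | tacos | truck
  5   | purple | classical | pizza | coupe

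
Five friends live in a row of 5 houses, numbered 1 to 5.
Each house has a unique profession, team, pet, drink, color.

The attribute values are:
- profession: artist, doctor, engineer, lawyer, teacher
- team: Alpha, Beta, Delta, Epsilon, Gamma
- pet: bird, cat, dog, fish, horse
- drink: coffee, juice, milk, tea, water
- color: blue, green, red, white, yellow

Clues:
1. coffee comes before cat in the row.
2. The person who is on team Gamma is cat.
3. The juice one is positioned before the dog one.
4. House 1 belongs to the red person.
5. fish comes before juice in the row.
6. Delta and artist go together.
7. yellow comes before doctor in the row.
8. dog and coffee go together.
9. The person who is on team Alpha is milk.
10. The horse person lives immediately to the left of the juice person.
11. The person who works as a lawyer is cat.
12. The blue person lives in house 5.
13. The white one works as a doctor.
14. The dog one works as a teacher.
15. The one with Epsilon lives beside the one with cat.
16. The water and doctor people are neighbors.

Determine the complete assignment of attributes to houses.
Solution:

House | Profession | Team | Pet | Drink | Color
-----------------------------------------------
  1   | engineer | Alpha | fish | milk | red
  2   | artist | Delta | horse | water | yellow
  3   | doctor | Beta | bird | juice | white
  4   | teacher | Epsilon | dog | coffee | green
  5   | lawyer | Gamma | cat | tea | blue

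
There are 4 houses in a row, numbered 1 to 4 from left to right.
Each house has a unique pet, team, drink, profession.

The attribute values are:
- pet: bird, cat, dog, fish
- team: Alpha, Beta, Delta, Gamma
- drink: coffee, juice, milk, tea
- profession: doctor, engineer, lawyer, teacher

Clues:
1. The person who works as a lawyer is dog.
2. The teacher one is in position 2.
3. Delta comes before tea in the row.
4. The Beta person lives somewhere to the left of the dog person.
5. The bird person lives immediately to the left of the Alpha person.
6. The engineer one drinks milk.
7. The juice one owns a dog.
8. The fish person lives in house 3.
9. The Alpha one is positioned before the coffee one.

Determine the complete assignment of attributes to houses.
Solution:

House | Pet | Team | Drink | Profession
---------------------------------------
  1   | bird | Delta | milk | engineer
  2   | cat | Alpha | tea | teacher
  3   | fish | Beta | coffee | doctor
  4   | dog | Gamma | juice | lawyer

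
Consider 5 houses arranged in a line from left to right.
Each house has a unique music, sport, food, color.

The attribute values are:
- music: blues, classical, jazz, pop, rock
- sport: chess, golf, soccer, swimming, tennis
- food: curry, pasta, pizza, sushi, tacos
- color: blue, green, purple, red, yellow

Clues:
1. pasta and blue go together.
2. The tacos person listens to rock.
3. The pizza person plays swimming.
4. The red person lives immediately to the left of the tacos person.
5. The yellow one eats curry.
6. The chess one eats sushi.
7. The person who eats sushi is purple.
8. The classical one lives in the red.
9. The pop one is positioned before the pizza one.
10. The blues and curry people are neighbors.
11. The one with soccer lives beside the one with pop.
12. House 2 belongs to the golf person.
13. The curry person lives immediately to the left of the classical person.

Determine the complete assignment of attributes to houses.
Solution:

House | Music | Sport | Food | Color
------------------------------------
  1   | blues | soccer | pasta | blue
  2   | pop | golf | curry | yellow
  3   | classical | swimming | pizza | red
  4   | rock | tennis | tacos | green
  5   | jazz | chess | sushi | purple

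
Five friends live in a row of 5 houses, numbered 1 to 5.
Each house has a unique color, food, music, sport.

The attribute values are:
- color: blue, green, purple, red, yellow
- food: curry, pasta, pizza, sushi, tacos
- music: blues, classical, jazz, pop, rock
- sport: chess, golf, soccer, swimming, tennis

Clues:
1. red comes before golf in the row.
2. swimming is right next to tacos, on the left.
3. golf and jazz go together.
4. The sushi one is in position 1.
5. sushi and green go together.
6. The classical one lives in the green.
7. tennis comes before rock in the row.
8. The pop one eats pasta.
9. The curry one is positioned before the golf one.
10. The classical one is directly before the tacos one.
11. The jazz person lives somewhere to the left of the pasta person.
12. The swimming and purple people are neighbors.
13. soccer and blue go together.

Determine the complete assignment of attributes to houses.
Solution:

House | Color | Food | Music | Sport
------------------------------------
  1   | green | sushi | classical | swimming
  2   | purple | tacos | blues | tennis
  3   | red | curry | rock | chess
  4   | yellow | pizza | jazz | golf
  5   | blue | pasta | pop | soccer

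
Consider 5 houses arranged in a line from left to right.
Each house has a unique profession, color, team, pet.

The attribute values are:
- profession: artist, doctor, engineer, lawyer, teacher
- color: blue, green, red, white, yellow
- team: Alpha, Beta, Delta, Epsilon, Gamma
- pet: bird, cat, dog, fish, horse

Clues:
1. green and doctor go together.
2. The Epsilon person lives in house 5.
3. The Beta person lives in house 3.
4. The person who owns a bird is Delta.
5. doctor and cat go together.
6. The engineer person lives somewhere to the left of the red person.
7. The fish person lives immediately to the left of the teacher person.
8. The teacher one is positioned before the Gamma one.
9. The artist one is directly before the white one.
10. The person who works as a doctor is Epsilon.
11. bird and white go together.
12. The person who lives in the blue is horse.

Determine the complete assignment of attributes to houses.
Solution:

House | Profession | Color | Team | Pet
---------------------------------------
  1   | artist | yellow | Alpha | fish
  2   | teacher | white | Delta | bird
  3   | engineer | blue | Beta | horse
  4   | lawyer | red | Gamma | dog
  5   | doctor | green | Epsilon | cat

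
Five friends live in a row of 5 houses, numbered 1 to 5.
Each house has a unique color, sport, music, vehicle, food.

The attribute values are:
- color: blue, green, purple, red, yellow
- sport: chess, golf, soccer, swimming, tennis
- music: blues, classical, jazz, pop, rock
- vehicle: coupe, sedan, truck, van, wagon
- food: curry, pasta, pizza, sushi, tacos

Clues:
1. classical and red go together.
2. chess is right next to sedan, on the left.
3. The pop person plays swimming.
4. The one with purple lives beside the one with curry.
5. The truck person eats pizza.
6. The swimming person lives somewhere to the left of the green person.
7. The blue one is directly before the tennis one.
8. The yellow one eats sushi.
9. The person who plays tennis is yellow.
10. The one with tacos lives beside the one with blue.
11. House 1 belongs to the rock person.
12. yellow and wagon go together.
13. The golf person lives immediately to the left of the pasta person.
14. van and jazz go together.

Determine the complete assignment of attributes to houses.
Solution:

House | Color | Sport | Music | Vehicle | Food
----------------------------------------------
  1   | purple | chess | rock | coupe | tacos
  2   | blue | swimming | pop | sedan | curry
  3   | yellow | tennis | blues | wagon | sushi
  4   | red | golf | classical | truck | pizza
  5   | green | soccer | jazz | van | pasta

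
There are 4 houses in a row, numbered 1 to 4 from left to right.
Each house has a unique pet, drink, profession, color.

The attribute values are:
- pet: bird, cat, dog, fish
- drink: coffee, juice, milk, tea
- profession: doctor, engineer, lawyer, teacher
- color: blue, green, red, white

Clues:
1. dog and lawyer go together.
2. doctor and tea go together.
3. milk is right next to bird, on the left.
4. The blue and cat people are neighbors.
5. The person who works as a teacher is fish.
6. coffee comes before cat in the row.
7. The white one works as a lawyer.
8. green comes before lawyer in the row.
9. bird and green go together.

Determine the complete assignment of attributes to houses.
Solution:

House | Pet | Drink | Profession | Color
----------------------------------------
  1   | fish | coffee | teacher | blue
  2   | cat | milk | engineer | red
  3   | bird | tea | doctor | green
  4   | dog | juice | lawyer | white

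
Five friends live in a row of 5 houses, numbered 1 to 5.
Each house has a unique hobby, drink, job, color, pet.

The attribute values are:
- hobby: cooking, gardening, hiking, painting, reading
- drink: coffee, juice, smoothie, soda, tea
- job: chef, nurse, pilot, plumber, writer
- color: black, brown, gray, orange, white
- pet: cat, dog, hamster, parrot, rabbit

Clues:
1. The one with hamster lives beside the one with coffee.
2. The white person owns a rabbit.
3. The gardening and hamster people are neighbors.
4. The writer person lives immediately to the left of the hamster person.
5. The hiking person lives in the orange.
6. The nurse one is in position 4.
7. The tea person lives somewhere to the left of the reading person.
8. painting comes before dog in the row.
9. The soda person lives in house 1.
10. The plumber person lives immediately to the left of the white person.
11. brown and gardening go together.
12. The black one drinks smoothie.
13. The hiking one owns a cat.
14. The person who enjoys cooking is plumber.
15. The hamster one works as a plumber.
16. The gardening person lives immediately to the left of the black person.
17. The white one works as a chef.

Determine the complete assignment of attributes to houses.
Solution:

House | Hobby | Drink | Job | Color | Pet
-----------------------------------------
  1   | gardening | soda | writer | brown | parrot
  2   | cooking | smoothie | plumber | black | hamster
  3   | painting | coffee | chef | white | rabbit
  4   | hiking | tea | nurse | orange | cat
  5   | reading | juice | pilot | gray | dog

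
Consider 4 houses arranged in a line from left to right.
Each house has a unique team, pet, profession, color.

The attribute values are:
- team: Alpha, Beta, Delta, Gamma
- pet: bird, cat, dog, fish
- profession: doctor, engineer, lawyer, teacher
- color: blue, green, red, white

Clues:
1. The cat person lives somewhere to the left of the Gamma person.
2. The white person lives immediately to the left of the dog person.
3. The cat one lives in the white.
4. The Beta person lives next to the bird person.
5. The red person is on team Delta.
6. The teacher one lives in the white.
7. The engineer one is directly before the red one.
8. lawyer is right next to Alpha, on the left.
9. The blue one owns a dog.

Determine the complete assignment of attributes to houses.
Solution:

House | Team | Pet | Profession | Color
---------------------------------------
  1   | Beta | fish | engineer | green
  2   | Delta | bird | lawyer | red
  3   | Alpha | cat | teacher | white
  4   | Gamma | dog | doctor | blue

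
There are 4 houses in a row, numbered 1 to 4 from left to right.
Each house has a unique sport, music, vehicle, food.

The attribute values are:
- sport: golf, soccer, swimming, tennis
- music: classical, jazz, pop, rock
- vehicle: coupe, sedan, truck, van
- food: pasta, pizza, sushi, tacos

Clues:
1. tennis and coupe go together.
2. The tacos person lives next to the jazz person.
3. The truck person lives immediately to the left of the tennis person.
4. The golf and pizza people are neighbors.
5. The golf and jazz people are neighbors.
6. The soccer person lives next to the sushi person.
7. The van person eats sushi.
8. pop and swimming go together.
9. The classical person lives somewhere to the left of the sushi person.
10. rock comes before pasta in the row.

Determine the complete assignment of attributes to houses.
Solution:

House | Sport | Music | Vehicle | Food
--------------------------------------
  1   | golf | rock | truck | tacos
  2   | tennis | jazz | coupe | pizza
  3   | soccer | classical | sedan | pasta
  4   | swimming | pop | van | sushi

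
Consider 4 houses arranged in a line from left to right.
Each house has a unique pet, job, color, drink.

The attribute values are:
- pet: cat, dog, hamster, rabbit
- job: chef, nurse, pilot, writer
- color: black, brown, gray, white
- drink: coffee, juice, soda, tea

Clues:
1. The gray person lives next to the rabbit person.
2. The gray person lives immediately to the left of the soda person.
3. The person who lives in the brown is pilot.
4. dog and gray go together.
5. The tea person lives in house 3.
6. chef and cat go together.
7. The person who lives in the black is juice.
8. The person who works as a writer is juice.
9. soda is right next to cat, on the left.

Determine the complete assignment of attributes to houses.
Solution:

House | Pet | Job | Color | Drink
---------------------------------
  1   | dog | nurse | gray | coffee
  2   | rabbit | pilot | brown | soda
  3   | cat | chef | white | tea
  4   | hamster | writer | black | juice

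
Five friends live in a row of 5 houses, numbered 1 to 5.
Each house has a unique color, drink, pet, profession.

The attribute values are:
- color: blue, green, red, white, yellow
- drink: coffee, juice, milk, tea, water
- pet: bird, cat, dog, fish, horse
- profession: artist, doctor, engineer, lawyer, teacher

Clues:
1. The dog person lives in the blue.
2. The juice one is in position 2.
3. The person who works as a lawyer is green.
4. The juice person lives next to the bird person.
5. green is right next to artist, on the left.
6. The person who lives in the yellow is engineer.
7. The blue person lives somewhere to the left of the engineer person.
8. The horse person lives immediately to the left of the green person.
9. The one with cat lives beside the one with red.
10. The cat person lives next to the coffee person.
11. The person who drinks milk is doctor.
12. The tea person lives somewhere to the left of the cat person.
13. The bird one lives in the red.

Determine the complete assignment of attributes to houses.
Solution:

House | Color | Drink | Pet | Profession
----------------------------------------
  1   | white | tea | horse | teacher
  2   | green | juice | cat | lawyer
  3   | red | coffee | bird | artist
  4   | blue | milk | dog | doctor
  5   | yellow | water | fish | engineer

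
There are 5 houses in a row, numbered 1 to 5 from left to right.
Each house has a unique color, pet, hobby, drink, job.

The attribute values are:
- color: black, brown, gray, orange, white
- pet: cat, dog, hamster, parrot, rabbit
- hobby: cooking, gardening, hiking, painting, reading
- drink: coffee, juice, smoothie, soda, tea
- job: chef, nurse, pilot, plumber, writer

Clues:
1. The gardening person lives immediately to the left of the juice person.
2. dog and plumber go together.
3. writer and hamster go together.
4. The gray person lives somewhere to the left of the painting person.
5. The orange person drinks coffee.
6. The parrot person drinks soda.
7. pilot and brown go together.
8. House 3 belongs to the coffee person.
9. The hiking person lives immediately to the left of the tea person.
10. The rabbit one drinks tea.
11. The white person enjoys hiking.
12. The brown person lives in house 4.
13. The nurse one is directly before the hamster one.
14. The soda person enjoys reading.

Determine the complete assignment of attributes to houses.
Solution:

House | Color | Pet | Hobby | Drink | Job
-----------------------------------------
  1   | white | dog | hiking | smoothie | plumber
  2   | gray | rabbit | cooking | tea | nurse
  3   | orange | hamster | gardening | coffee | writer
  4   | brown | cat | painting | juice | pilot
  5   | black | parrot | reading | soda | chef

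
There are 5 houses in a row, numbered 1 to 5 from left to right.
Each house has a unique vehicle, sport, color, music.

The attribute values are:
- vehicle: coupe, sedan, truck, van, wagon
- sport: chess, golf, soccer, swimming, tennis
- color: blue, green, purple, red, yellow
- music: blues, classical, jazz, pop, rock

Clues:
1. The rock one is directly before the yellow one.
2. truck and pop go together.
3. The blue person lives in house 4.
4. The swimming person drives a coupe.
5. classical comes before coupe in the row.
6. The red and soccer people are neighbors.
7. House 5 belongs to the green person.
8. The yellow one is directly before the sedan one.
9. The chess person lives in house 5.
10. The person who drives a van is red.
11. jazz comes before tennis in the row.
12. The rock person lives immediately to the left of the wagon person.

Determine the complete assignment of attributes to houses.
Solution:

House | Vehicle | Sport | Color | Music
---------------------------------------
  1   | van | golf | red | rock
  2   | wagon | soccer | yellow | jazz
  3   | sedan | tennis | purple | classical
  4   | coupe | swimming | blue | blues
  5   | truck | chess | green | pop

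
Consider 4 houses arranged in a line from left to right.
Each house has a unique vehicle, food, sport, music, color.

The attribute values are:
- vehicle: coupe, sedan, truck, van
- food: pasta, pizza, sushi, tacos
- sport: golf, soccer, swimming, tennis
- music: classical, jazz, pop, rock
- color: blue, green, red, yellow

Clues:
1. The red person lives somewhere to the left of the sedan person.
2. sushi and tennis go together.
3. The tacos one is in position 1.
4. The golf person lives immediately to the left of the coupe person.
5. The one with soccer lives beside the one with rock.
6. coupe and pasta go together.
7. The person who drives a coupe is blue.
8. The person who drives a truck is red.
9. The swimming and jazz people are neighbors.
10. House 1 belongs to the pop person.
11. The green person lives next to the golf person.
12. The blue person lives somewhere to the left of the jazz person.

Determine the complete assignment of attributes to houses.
Solution:

House | Vehicle | Food | Sport | Music | Color
----------------------------------------------
  1   | van | tacos | soccer | pop | green
  2   | truck | pizza | golf | rock | red
  3   | coupe | pasta | swimming | classical | blue
  4   | sedan | sushi | tennis | jazz | yellow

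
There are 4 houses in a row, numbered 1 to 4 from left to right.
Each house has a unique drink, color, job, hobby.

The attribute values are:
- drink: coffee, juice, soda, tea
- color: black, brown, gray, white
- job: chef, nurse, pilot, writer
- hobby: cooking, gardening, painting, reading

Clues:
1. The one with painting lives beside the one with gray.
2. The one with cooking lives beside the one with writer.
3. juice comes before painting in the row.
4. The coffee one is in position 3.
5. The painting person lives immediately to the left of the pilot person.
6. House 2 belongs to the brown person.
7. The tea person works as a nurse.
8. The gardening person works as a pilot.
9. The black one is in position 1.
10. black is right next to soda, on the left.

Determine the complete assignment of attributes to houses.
Solution:

House | Drink | Color | Job | Hobby
-----------------------------------
  1   | juice | black | chef | cooking
  2   | soda | brown | writer | painting
  3   | coffee | gray | pilot | gardening
  4   | tea | white | nurse | reading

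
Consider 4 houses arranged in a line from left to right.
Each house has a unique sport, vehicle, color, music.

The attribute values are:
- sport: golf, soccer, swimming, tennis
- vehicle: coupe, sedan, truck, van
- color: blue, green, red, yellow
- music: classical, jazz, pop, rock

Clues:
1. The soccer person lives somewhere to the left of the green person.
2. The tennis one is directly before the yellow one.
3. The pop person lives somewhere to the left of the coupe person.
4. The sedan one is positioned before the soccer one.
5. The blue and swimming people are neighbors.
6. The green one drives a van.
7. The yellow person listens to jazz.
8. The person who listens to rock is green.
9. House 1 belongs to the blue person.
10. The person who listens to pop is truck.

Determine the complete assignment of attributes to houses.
Solution:

House | Sport | Vehicle | Color | Music
---------------------------------------
  1   | tennis | truck | blue | pop
  2   | swimming | sedan | yellow | jazz
  3   | soccer | coupe | red | classical
  4   | golf | van | green | rock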